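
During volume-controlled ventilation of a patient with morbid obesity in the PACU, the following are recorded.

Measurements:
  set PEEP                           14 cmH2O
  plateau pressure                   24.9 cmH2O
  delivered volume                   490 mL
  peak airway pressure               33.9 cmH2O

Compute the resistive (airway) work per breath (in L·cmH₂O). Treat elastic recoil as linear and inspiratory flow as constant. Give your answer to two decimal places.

With constant inspiratory flow the resistive pressure is constant at PIP − Pplat = 33.9 − 24.9 = 9.0 cmH2O, so resistive work = 9.0 × 0.490 = 4.41 L·cmH2O.

4.41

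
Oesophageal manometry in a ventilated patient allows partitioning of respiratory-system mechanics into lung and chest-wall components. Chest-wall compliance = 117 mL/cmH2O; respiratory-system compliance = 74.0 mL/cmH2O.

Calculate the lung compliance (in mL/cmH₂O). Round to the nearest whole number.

201

1/CL = 1/Crs − 1/Ccw.
1/CL = 1/74.0 − 1/117 = 0.004967.
CL = 201.33 mL/cmH2O.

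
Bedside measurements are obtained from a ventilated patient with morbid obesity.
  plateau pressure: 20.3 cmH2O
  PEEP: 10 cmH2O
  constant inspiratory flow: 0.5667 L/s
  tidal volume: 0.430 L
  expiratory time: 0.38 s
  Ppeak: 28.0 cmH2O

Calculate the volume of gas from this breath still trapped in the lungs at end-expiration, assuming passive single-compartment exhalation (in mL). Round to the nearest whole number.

R = (PIP − Pplat)/V̇ = (28.0 − 20.3) / 0.5667 = 7.7/0.5667 = 13.587 cmH2O·s/L.
C = Vt/(Pplat − PEEP) = 430.0 / (20.3 − 10) = 430.0/10.3 = 41.748 mL/cmH2O.
τ = R × C = 13.587 × 0.04175 L/cmH2O = 0.5673 s.
Fraction remaining = e^(−Te/τ) = e^(−0.38/0.5673) = 0.5118.
Trapped volume = 430.0 × 0.5118 = 220.07 mL.

220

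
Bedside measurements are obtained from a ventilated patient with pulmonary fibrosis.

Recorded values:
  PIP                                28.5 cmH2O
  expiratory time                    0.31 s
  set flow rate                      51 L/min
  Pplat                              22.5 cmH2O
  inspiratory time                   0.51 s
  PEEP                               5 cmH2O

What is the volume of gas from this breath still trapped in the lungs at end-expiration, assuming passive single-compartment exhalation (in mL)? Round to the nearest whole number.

Flow: 51 L/min ÷ 60 = 0.85 L/s.
Vt = flow × Ti = 0.85 L/s × 0.51 s × 1000 mL/L = 433.5 mL.
R = (PIP − Pplat)/V̇ = (28.5 − 22.5) / 0.85 = 6.0/0.85 = 7.059 cmH2O·s/L.
C = Vt/(Pplat − PEEP) = 433.5 / (22.5 − 5) = 433.5/17.5 = 24.771 mL/cmH2O.
τ = R × C = 7.059 × 0.02477 L/cmH2O = 0.1749 s.
Fraction remaining = e^(−Te/τ) = e^(−0.31/0.1749) = 0.1699.
Trapped volume = 433.5 × 0.1699 = 73.652 mL.

74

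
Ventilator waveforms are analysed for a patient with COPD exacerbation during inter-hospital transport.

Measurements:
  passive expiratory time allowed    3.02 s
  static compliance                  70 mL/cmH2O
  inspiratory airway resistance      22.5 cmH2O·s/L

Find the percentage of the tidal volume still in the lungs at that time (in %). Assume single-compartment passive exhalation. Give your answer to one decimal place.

14.7

τ = R × C = 22.5 × 70 mL/cmH2O = 22.5 × 0.070 L/cmH2O = 1.575 s.
Passive exhalation: V(t)/V₀ = e^(−t/τ) = e^(−3.02/1.575) = 0.147.
Fraction remaining = 0.147 → 14.7%.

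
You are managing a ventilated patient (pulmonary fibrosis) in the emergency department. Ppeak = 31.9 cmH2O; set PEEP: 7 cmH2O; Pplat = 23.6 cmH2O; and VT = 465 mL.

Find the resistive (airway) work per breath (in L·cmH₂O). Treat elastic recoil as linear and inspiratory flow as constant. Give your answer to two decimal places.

3.86

With constant inspiratory flow the resistive pressure is constant at PIP − Pplat = 31.9 − 23.6 = 8.3 cmH2O, so resistive work = 8.3 × 0.465 = 3.86 L·cmH2O.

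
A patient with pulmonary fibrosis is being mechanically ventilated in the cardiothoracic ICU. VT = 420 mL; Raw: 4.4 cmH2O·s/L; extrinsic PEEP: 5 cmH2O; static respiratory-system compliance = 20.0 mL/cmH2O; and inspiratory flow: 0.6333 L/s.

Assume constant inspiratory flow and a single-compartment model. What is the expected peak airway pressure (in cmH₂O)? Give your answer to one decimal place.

28.8

Equation of motion (constant flow): PIP = Vt/C + R·V̇ + PEEP.
PIP = 420/20.0 + 4.4×0.6333 + 5 = 21.0 + 2.787 + 5 = 28.787 cmH2O.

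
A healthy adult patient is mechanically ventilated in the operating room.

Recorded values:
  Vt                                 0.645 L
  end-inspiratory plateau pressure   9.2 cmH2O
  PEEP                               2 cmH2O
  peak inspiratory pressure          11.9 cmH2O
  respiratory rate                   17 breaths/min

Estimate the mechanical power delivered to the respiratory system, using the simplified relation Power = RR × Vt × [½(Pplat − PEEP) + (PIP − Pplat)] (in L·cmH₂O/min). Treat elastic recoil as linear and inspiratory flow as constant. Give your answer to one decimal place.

Per-breath work = Vt × [½(Pplat−PEEP) + (PIP−Pplat)] = 0.645 × [0.5×7.2 + 2.7] = 0.645 × 6.3 = 4.064 L·cmH2O.
Power = 17 × 4.064 = 69.088 L·cmH2O/min.

69.1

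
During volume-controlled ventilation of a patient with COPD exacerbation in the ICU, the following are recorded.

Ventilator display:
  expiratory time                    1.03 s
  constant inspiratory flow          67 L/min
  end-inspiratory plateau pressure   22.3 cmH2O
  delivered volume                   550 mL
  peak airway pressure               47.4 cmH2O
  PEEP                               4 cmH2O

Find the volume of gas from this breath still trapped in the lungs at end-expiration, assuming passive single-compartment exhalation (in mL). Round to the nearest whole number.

Flow: 67 L/min ÷ 60 = 1.1167 L/s.
R = (PIP − Pplat)/V̇ = (47.4 − 22.3) / 1.1167 = 25.1/1.1167 = 22.477 cmH2O·s/L.
C = Vt/(Pplat − PEEP) = 550.0 / (22.3 − 4) = 550.0/18.3 = 30.055 mL/cmH2O.
τ = R × C = 22.477 × 0.03006 L/cmH2O = 0.6757 s.
Fraction remaining = e^(−Te/τ) = e^(−1.03/0.6757) = 0.2178.
Trapped volume = 550.0 × 0.2178 = 119.79 mL.

120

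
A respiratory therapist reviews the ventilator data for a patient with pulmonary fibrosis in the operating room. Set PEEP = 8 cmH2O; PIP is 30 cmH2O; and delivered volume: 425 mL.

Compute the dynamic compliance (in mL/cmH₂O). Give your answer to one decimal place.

19.3

Dynamic compliance = Vt / (PIP − PEEP) = 425 / (30 − 8) = 425 / 22.0 = 19.318 mL/cmH2O.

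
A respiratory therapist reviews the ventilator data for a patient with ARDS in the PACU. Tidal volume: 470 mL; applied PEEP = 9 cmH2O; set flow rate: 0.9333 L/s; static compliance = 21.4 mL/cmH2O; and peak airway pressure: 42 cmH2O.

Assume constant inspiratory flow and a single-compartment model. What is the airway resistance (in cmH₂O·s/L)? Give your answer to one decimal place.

Equation of motion (constant flow): PIP = Vt/C + R·V̇ + PEEP.
R·V̇ = PIP − Vt/C − PEEP = 42 − 470/21.4 − 9 = 42 − 21.963 − 9 = 11.037 cmH2O.
R = 11.037 / 0.9333 = 11.826 cmH2O·s/L.

11.8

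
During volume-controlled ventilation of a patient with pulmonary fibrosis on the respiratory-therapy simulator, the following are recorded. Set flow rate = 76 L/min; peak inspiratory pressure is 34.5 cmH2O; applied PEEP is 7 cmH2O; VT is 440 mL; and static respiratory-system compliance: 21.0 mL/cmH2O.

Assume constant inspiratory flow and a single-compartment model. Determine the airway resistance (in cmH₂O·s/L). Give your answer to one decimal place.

Flow: 76 L/min ÷ 60 = 1.2667 L/s.
Equation of motion (constant flow): PIP = Vt/C + R·V̇ + PEEP.
R·V̇ = PIP − Vt/C − PEEP = 34.5 − 440/21.0 − 7 = 34.5 − 20.952 − 7 = 6.548 cmH2O.
R = 6.548 / 1.2667 = 5.169 cmH2O·s/L.

5.2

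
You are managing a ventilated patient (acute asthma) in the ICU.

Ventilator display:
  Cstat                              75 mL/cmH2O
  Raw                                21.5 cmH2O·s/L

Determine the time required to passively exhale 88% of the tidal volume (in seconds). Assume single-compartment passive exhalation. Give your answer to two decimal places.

τ = R × C = 21.5 × 75 mL/cmH2O = 21.5 × 0.075 L/cmH2O = 1.613 s.
Exhaled fraction f = 1 − e^(−t/τ) → t = −τ·ln(1 − f) = −1.613·ln(0.12) = 3.42 s.

3.42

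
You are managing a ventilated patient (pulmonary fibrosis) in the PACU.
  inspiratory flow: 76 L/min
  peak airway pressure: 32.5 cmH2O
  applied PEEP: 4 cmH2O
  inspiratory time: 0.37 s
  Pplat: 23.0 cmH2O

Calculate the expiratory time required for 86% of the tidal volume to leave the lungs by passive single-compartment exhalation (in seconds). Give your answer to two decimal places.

0.36

Flow: 76 L/min ÷ 60 = 1.2667 L/s.
Vt = flow × Ti = 1.2667 L/s × 0.37 s × 1000 mL/L = 468.68 mL.
R = (PIP − Pplat)/V̇ = (32.5 − 23.0) / 1.2667 = 9.5/1.2667 = 7.5 cmH2O·s/L.
C = Vt/(Pplat − PEEP) = 468.68 / (23.0 − 4) = 468.68/19.0 = 24.667 mL/cmH2O.
τ = R × C = 7.5 × 0.02467 L/cmH2O = 0.185 s.
t = −τ·ln(1 − 0.86) = −0.185·ln(0.14) = 0.3637 s.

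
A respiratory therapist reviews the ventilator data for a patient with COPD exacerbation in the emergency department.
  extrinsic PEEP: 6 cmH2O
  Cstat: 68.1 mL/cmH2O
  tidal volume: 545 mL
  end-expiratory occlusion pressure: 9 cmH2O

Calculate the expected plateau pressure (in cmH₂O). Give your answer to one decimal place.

End-expiratory occlusion gives total PEEP = 9 cmH2O (intrinsic PEEP = 9 − 6 = 3). Use total PEEP for the elastic gradient.
Pplat = PEEPtotal + Vt / Cstat = 9 + 545 / 68.1 = 9 + 8.003 = 17.003 cmH2O.

17.0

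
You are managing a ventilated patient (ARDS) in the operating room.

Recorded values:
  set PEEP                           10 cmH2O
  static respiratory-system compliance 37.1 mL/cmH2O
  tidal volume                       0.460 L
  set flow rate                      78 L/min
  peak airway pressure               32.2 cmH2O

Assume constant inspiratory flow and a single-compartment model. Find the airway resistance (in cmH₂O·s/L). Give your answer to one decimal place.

7.5

Flow: 78 L/min ÷ 60 = 1.3 L/s.
Equation of motion (constant flow): PIP = Vt/C + R·V̇ + PEEP.
R·V̇ = PIP − Vt/C − PEEP = 32.2 − 460/37.1 − 10 = 32.2 − 12.399 − 10 = 9.801 cmH2O.
R = 9.801 / 1.3 = 7.539 cmH2O·s/L.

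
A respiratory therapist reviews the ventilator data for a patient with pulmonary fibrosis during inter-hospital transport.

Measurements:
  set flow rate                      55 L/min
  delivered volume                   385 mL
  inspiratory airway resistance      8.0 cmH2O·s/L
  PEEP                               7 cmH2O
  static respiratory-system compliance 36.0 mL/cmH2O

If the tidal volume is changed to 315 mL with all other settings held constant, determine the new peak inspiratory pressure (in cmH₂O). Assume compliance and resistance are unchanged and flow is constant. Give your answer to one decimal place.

23.1

Flow: 55 L/min ÷ 60 = 0.9167 L/s.
PIP = Vt/C + R·V̇ + PEEP (constant-flow equation of motion).
Only the elastic term changes: ΔPIP = ΔVt / C = (315 − 385) / 36.0 = -1.944 cmH2O.
Original PIP = 385/36.0 + 8.0×0.9167 + 7 = 25.028 cmH2O; new PIP = 25.028 + (-1.944) = 23.084 cmH2O.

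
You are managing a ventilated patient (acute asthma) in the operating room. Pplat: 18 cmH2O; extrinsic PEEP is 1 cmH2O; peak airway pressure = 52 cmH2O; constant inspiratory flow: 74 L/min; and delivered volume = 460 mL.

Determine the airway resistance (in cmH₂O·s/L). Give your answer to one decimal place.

Flow: 74 L/min ÷ 60 = 1.2333 L/s.
Raw = (PIP − Pplat) / flow = (52 − 18) / 1.2333 = 34.0 / 1.2333 = 27.568 cmH2O·s/L.

27.6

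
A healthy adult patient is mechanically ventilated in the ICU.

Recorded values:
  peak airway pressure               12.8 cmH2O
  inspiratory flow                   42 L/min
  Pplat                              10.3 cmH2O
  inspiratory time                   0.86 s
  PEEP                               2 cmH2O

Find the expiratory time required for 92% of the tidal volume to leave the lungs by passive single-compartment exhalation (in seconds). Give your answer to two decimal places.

0.65

Flow: 42 L/min ÷ 60 = 0.7 L/s.
Vt = flow × Ti = 0.7 L/s × 0.86 s × 1000 mL/L = 602.0 mL.
R = (PIP − Pplat)/V̇ = (12.8 − 10.3) / 0.7 = 2.5/0.7 = 3.571 cmH2O·s/L.
C = Vt/(Pplat − PEEP) = 602.0 / (10.3 − 2) = 602.0/8.3 = 72.53 mL/cmH2O.
τ = R × C = 3.571 × 0.07253 L/cmH2O = 0.259 s.
t = −τ·ln(1 − 0.92) = −0.259·ln(0.08) = 0.6542 s.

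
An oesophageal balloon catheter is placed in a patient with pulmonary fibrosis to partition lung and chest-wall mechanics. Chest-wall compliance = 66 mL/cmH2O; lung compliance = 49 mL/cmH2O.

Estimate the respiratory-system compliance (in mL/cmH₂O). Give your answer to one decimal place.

Lung and chest wall are elastances in series: 1/Crs = 1/CL + 1/Ccw.
1/Crs = 1/49 + 1/66 = 0.03556.
Crs = 28.121 mL/cmH2O.

28.1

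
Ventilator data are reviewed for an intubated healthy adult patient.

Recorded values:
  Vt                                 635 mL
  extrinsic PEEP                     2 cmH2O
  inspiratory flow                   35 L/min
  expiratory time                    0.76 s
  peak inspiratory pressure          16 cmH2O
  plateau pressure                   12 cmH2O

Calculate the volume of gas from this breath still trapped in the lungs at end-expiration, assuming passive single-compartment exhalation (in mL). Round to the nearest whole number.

111

Flow: 35 L/min ÷ 60 = 0.5833 L/s.
R = (PIP − Pplat)/V̇ = (16 − 12) / 0.5833 = 4.0/0.5833 = 6.858 cmH2O·s/L.
C = Vt/(Pplat − PEEP) = 635.0 / (12 − 2) = 635.0/10.0 = 63.5 mL/cmH2O.
τ = R × C = 6.858 × 0.0635 L/cmH2O = 0.4355 s.
Fraction remaining = e^(−Te/τ) = e^(−0.76/0.4355) = 0.1746.
Trapped volume = 635.0 × 0.1746 = 110.87 mL.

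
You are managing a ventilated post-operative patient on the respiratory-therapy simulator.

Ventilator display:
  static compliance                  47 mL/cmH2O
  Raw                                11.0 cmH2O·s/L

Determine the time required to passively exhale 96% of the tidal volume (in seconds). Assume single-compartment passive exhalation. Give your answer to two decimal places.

τ = R × C = 11.0 × 47 mL/cmH2O = 11.0 × 0.047 L/cmH2O = 0.517 s.
Exhaled fraction f = 1 − e^(−t/τ) → t = −τ·ln(1 − f) = −0.517·ln(0.04) = 1.664 s.

1.66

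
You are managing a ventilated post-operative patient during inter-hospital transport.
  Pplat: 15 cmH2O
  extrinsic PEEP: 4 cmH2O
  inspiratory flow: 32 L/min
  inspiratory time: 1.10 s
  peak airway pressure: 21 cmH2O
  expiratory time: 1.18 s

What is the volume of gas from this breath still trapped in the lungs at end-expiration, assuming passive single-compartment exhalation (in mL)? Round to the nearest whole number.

Flow: 32 L/min ÷ 60 = 0.5333 L/s.
Vt = flow × Ti = 0.5333 L/s × 1.10 s × 1000 mL/L = 586.63 mL.
R = (PIP − Pplat)/V̇ = (21 − 15) / 0.5333 = 6.0/0.5333 = 11.251 cmH2O·s/L.
C = Vt/(Pplat − PEEP) = 586.63 / (15 − 4) = 586.63/11.0 = 53.33 mL/cmH2O.
τ = R × C = 11.251 × 0.05333 L/cmH2O = 0.6 s.
Fraction remaining = e^(−Te/τ) = e^(−1.18/0.6) = 0.1399.
Trapped volume = 586.63 × 0.1399 = 82.07 mL.

82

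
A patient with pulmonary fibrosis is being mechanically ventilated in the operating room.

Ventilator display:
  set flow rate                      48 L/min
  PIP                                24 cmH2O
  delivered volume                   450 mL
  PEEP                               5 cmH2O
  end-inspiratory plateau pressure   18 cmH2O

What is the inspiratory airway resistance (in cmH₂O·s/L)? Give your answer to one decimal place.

7.5

Flow: 48 L/min ÷ 60 = 0.8 L/s.
Raw = (PIP − Pplat) / flow = (24 − 18) / 0.8 = 6.0 / 0.8 = 7.5 cmH2O·s/L.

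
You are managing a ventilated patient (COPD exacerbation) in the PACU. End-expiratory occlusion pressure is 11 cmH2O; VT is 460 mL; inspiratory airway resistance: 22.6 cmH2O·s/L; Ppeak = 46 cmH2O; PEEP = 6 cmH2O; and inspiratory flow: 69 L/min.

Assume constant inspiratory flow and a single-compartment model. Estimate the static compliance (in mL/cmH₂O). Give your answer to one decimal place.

Flow: 69 L/min ÷ 60 = 1.15 L/s.
Total PEEP = 11 cmH2O (set 6 + intrinsic 5); this is the baseline alveolar pressure.
Equation of motion (constant flow): PIP = Vt/C + R·V̇ + PEEP.
Vt/C = PIP − R·V̇ − PEEP = 46 − 22.6×1.15 − 11 = 46 − 25.99 − 11 = 9.01 cmH2O.
C = Vt / 9.01 = 460 / 9.01 = 51.054 mL/cmH2O.

51.1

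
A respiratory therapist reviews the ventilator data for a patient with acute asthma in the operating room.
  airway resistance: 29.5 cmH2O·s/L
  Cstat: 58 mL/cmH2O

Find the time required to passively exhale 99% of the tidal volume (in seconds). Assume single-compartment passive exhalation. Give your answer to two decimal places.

τ = R × C = 29.5 × 58 mL/cmH2O = 29.5 × 0.058 L/cmH2O = 1.711 s.
Exhaled fraction f = 1 − e^(−t/τ) → t = −τ·ln(1 − f) = −1.711·ln(0.01) = 7.879 s.

7.88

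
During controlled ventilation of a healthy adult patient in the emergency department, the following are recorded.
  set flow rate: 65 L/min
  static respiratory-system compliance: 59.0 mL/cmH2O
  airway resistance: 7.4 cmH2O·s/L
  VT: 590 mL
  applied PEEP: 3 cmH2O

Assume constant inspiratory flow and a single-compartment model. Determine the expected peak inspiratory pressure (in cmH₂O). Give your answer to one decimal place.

Flow: 65 L/min ÷ 60 = 1.0833 L/s.
Equation of motion (constant flow): PIP = Vt/C + R·V̇ + PEEP.
PIP = 590/59.0 + 7.4×1.0833 + 3 = 10.0 + 8.016 + 3 = 21.016 cmH2O.

21.0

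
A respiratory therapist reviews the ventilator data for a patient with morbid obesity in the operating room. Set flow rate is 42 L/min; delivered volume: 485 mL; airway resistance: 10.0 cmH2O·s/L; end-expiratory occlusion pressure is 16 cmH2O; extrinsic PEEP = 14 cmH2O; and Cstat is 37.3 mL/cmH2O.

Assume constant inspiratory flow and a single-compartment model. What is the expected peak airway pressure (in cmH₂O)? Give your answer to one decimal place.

Flow: 42 L/min ÷ 60 = 0.7 L/s.
Total PEEP = 16 cmH2O (set 14 + intrinsic 2); this is the baseline alveolar pressure.
Equation of motion (constant flow): PIP = Vt/C + R·V̇ + PEEP.
PIP = 485/37.3 + 10.0×0.7 + 16 = 13.003 + 7.0 + 16 = 36.003 cmH2O.

36.0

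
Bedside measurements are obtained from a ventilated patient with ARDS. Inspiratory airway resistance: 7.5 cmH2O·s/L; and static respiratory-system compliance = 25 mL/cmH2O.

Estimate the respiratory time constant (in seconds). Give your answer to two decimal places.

0.19

τ = R × C = 7.5 × 25 mL/cmH2O = 7.5 × 0.025 L/cmH2O = 0.1875 s.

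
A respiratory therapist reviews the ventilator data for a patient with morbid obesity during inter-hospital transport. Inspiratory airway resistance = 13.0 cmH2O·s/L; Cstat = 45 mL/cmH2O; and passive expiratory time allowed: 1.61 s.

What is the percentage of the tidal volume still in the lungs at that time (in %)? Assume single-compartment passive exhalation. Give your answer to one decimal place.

6.4

τ = R × C = 13.0 × 45 mL/cmH2O = 13.0 × 0.045 L/cmH2O = 0.585 s.
Passive exhalation: V(t)/V₀ = e^(−t/τ) = e^(−1.61/0.585) = 0.06379.
Fraction remaining = 0.06379 → 6.379%.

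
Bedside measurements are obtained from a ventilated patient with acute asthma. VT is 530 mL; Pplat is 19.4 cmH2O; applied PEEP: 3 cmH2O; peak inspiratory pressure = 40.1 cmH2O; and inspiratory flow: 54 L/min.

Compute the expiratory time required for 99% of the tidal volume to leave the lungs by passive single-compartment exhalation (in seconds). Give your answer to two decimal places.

3.42

Flow: 54 L/min ÷ 60 = 0.9 L/s.
R = (PIP − Pplat)/V̇ = (40.1 − 19.4) / 0.9 = 20.7/0.9 = 23.0 cmH2O·s/L.
C = Vt/(Pplat − PEEP) = 530.0 / (19.4 − 3) = 530.0/16.4 = 32.317 mL/cmH2O.
τ = R × C = 23.0 × 0.03232 L/cmH2O = 0.7434 s.
t = −τ·ln(1 − 0.99) = −0.7434·ln(0.01) = 3.423 s.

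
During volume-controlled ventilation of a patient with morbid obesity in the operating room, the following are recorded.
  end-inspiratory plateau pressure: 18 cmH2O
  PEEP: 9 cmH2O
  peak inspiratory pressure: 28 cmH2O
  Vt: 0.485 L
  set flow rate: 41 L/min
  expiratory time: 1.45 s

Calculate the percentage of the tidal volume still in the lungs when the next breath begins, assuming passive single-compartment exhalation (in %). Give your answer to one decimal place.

15.9

Flow: 41 L/min ÷ 60 = 0.6833 L/s.
R = (PIP − Pplat)/V̇ = (28 − 18) / 0.6833 = 10.0/0.6833 = 14.635 cmH2O·s/L.
C = Vt/(Pplat − PEEP) = 485.0 / (18 − 9) = 485.0/9.0 = 53.889 mL/cmH2O.
τ = R × C = 14.635 × 0.05389 L/cmH2O = 0.7887 s.
Fraction remaining at end-expiration = e^(−Te/τ) = e^(−1.45/0.7887) = 0.1591 → 15.91%.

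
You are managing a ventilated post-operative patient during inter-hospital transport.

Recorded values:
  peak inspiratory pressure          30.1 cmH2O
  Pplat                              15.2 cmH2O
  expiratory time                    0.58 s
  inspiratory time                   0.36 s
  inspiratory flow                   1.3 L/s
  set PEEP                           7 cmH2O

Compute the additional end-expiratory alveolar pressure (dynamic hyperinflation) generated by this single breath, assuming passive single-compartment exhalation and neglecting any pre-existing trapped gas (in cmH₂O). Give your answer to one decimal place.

3.4

Vt = flow × Ti = 1.3 L/s × 0.36 s × 1000 mL/L = 468.0 mL.
R = (PIP − Pplat)/V̇ = (30.1 − 15.2) / 1.3 = 14.9/1.3 = 11.462 cmH2O·s/L.
C = Vt/(Pplat − PEEP) = 468.0 / (15.2 − 7) = 468.0/8.2 = 57.073 mL/cmH2O.
τ = R × C = 11.462 × 0.05707 L/cmH2O = 0.6541 s.
Fraction remaining = e^(−Te/τ) = e^(−0.58/0.6541) = 0.412; trapped volume = 468.0 × 0.412 = 192.82 mL.
Additional alveolar pressure from trapping ≈ V_trapped / C = 192.82 / 57.073 = 3.378 cmH2O.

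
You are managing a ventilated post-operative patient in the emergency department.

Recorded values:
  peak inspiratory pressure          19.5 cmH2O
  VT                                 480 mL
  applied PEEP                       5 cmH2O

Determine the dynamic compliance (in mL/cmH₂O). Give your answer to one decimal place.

Dynamic compliance = Vt / (PIP − PEEP) = 480 / (19.5 − 5) = 480 / 14.5 = 33.103 mL/cmH2O.

33.1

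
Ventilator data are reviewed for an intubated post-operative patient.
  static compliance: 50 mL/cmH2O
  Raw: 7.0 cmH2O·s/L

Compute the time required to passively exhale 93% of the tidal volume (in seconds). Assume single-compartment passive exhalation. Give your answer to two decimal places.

0.93

τ = R × C = 7.0 × 50 mL/cmH2O = 7.0 × 0.050 L/cmH2O = 0.35 s.
Exhaled fraction f = 1 − e^(−t/τ) → t = −τ·ln(1 − f) = −0.35·ln(0.07) = 0.9307 s.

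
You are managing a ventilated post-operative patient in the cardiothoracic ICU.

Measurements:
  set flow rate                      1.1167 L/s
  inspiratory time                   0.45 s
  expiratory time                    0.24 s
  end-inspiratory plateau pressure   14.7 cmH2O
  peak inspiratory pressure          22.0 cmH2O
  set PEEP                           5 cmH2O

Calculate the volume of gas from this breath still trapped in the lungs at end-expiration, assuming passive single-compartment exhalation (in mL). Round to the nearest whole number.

247

Vt = flow × Ti = 1.1167 L/s × 0.45 s × 1000 mL/L = 502.52 mL.
R = (PIP − Pplat)/V̇ = (22.0 − 14.7) / 1.1167 = 7.3/1.1167 = 6.537 cmH2O·s/L.
C = Vt/(Pplat − PEEP) = 502.52 / (14.7 − 5) = 502.52/9.7 = 51.806 mL/cmH2O.
τ = R × C = 6.537 × 0.05181 L/cmH2O = 0.3387 s.
Fraction remaining = e^(−Te/τ) = e^(−0.24/0.3387) = 0.4923.
Trapped volume = 502.52 × 0.4923 = 247.39 mL.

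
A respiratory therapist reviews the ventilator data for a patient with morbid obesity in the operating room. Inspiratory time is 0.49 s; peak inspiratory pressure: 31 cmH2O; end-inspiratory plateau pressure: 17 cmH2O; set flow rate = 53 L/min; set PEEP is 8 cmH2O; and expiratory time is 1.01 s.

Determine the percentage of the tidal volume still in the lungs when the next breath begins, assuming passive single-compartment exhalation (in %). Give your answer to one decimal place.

Flow: 53 L/min ÷ 60 = 0.8833 L/s.
Vt = flow × Ti = 0.8833 L/s × 0.49 s × 1000 mL/L = 432.82 mL.
R = (PIP − Pplat)/V̇ = (31 − 17) / 0.8833 = 14.0/0.8833 = 15.85 cmH2O·s/L.
C = Vt/(Pplat − PEEP) = 432.82 / (17 − 8) = 432.82/9.0 = 48.091 mL/cmH2O.
τ = R × C = 15.85 × 0.04809 L/cmH2O = 0.7622 s.
Fraction remaining at end-expiration = e^(−Te/τ) = e^(−1.01/0.7622) = 0.2658 → 26.58%.

26.6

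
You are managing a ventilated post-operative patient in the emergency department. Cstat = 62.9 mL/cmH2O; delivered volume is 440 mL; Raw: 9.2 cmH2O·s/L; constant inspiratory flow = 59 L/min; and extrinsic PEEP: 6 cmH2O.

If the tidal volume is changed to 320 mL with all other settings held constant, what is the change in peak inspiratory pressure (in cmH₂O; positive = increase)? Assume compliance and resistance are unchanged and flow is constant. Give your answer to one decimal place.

-1.9

PIP = Vt/C + R·V̇ + PEEP (constant-flow equation of motion).
Only the elastic term changes: ΔPIP = ΔVt / C = (320 − 440) / 62.9 = -1.908 cmH2O.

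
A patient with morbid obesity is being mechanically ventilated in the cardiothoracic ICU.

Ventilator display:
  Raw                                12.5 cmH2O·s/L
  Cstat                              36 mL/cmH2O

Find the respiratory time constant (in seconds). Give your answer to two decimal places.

τ = R × C = 12.5 × 36 mL/cmH2O = 12.5 × 0.036 L/cmH2O = 0.45 s.

0.45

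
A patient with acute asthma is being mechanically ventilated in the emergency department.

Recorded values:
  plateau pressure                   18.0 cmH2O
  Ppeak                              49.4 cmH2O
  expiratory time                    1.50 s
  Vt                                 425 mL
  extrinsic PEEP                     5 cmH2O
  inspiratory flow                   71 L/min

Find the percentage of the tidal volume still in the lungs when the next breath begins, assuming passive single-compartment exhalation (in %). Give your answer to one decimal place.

17.7

Flow: 71 L/min ÷ 60 = 1.1833 L/s.
R = (PIP − Pplat)/V̇ = (49.4 − 18.0) / 1.1833 = 31.4/1.1833 = 26.536 cmH2O·s/L.
C = Vt/(Pplat − PEEP) = 425.0 / (18.0 − 5) = 425.0/13.0 = 32.692 mL/cmH2O.
τ = R × C = 26.536 × 0.03269 L/cmH2O = 0.8675 s.
Fraction remaining at end-expiration = e^(−Te/τ) = e^(−1.50/0.8675) = 0.1774 → 17.74%.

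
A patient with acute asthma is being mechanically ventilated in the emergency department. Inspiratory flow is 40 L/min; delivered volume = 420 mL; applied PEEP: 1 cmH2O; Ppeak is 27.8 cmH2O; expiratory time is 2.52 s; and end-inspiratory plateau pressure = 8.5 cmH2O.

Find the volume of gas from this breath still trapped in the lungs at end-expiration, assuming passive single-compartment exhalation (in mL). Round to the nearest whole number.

89

Flow: 40 L/min ÷ 60 = 0.6667 L/s.
R = (PIP − Pplat)/V̇ = (27.8 − 8.5) / 0.6667 = 19.3/0.6667 = 28.949 cmH2O·s/L.
C = Vt/(Pplat − PEEP) = 420.0 / (8.5 − 1) = 420.0/7.5 = 56.0 mL/cmH2O.
τ = R × C = 28.949 × 0.056 L/cmH2O = 1.621 s.
Fraction remaining = e^(−Te/τ) = e^(−2.52/1.621) = 0.2113.
Trapped volume = 420.0 × 0.2113 = 88.746 mL.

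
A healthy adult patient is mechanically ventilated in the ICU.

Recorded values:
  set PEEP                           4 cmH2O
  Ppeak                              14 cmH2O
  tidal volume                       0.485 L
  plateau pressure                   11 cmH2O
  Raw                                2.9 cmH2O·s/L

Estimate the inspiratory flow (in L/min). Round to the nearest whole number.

62

flow = (PIP − Pplat) / Raw = (14 − 11) / 2.9 = 1.034 L/s × 60 = 62.04 L/min.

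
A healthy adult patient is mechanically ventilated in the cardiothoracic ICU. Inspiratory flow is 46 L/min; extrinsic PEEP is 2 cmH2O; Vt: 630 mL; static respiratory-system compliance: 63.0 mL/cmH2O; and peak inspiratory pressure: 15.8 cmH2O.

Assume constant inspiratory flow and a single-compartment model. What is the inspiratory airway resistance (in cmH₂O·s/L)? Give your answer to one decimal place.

5.0

Flow: 46 L/min ÷ 60 = 0.7667 L/s.
Equation of motion (constant flow): PIP = Vt/C + R·V̇ + PEEP.
R·V̇ = PIP − Vt/C − PEEP = 15.8 − 630/63.0 − 2 = 15.8 − 10.0 − 2 = 3.8 cmH2O.
R = 3.8 / 0.7667 = 4.956 cmH2O·s/L.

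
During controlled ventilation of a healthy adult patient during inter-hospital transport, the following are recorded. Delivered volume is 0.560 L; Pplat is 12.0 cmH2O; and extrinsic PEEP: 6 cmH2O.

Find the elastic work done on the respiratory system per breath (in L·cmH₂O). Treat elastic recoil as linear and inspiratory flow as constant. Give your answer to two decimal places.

1.68

Elastic work ≈ ½ × (Pplat − PEEP) × Vt = 0.5 × (12.0 − 6) × 0.560 L = 0.5 × 6.0 × 0.560 = 1.68 L·cmH2O.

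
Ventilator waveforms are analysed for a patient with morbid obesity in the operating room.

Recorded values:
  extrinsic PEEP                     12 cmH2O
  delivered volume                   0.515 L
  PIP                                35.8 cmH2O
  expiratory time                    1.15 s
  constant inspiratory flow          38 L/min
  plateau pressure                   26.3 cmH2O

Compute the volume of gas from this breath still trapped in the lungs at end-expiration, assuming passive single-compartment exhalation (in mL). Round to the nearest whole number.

Flow: 38 L/min ÷ 60 = 0.6333 L/s.
R = (PIP − Pplat)/V̇ = (35.8 − 26.3) / 0.6333 = 9.5/0.6333 = 15.001 cmH2O·s/L.
C = Vt/(Pplat − PEEP) = 515.0 / (26.3 − 12) = 515.0/14.3 = 36.014 mL/cmH2O.
τ = R × C = 15.001 × 0.03601 L/cmH2O = 0.5402 s.
Fraction remaining = e^(−Te/τ) = e^(−1.15/0.5402) = 0.119.
Trapped volume = 515.0 × 0.119 = 61.285 mL.

61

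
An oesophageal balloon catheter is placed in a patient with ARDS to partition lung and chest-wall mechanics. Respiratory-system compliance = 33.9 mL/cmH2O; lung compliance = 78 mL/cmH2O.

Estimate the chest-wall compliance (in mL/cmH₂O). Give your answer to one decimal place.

60.0

1/Ccw = 1/Crs − 1/CL.
1/Ccw = 1/33.9 − 1/78 = 0.01668.
Ccw = 59.952 mL/cmH2O.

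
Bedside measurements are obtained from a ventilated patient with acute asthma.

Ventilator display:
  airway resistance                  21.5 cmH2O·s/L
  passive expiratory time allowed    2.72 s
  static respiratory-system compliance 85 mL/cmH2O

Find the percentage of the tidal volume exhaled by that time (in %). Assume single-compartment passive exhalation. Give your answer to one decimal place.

τ = R × C = 21.5 × 85 mL/cmH2O = 21.5 × 0.085 L/cmH2O = 1.828 s.
Passive exhalation: V(t)/V₀ = e^(−t/τ) = e^(−2.72/1.828) = 0.2258.
Fraction exhaled = 1 − 0.2258 = 0.7742 → 77.42%.

77.4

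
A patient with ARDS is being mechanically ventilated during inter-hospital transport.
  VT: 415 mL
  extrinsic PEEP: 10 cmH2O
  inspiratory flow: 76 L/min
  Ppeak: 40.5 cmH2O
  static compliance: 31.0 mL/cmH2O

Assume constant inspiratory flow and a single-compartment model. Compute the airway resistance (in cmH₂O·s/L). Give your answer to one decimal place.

Flow: 76 L/min ÷ 60 = 1.2667 L/s.
Equation of motion (constant flow): PIP = Vt/C + R·V̇ + PEEP.
R·V̇ = PIP − Vt/C − PEEP = 40.5 − 415/31.0 − 10 = 40.5 − 13.387 − 10 = 17.113 cmH2O.
R = 17.113 / 1.2667 = 13.51 cmH2O·s/L.

13.5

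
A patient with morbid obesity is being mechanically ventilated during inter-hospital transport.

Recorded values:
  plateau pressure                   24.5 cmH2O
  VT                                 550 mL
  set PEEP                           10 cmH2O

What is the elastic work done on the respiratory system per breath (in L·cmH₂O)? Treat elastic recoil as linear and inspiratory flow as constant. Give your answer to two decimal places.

3.99

Elastic work ≈ ½ × (Pplat − PEEP) × Vt = 0.5 × (24.5 − 10) × 0.550 L = 0.5 × 14.5 × 0.550 = 3.988 L·cmH2O.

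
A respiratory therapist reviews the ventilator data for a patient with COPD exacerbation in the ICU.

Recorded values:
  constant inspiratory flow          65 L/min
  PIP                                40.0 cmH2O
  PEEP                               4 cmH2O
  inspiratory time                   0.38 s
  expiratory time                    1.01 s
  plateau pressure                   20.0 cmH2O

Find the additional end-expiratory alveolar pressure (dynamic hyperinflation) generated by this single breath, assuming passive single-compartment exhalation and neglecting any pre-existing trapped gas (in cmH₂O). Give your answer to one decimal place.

Flow: 65 L/min ÷ 60 = 1.0833 L/s.
Vt = flow × Ti = 1.0833 L/s × 0.38 s × 1000 mL/L = 411.65 mL.
R = (PIP − Pplat)/V̇ = (40.0 − 20.0) / 1.0833 = 20.0/1.0833 = 18.462 cmH2O·s/L.
C = Vt/(Pplat − PEEP) = 411.65 / (20.0 − 4) = 411.65/16.0 = 25.728 mL/cmH2O.
τ = R × C = 18.462 × 0.02573 L/cmH2O = 0.475 s.
Fraction remaining = e^(−Te/τ) = e^(−1.01/0.475) = 0.1193; trapped volume = 411.65 × 0.1193 = 49.11 mL.
Additional alveolar pressure from trapping ≈ V_trapped / C = 49.11 / 25.728 = 1.909 cmH2O.

1.9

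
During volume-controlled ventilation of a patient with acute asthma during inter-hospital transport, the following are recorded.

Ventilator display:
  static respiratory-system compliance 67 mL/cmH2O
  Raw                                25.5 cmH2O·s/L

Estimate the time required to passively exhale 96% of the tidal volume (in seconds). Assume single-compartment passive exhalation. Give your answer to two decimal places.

τ = R × C = 25.5 × 67 mL/cmH2O = 25.5 × 0.067 L/cmH2O = 1.709 s.
Exhaled fraction f = 1 − e^(−t/τ) → t = −τ·ln(1 − f) = −1.709·ln(0.04) = 5.501 s.

5.50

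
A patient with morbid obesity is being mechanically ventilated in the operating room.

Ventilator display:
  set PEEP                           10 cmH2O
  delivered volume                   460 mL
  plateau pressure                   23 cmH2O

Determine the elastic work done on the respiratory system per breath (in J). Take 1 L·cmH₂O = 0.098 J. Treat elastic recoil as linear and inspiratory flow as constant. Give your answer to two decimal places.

Elastic work ≈ ½ × (Pplat − PEEP) × Vt = 0.5 × (23 − 10) × 0.460 L = 0.5 × 13.0 × 0.460 = 2.99 L·cmH2O.
× 0.098 J/(L·cmH2O) → 0.293 J.

0.29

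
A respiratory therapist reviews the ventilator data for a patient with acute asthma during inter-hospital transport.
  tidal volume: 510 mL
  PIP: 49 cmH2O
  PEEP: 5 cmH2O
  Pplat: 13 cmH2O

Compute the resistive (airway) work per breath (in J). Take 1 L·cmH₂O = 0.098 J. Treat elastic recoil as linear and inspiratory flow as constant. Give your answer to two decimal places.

1.80

With constant inspiratory flow the resistive pressure is constant at PIP − Pplat = 49 − 13 = 36.0 cmH2O, so resistive work = 36.0 × 0.510 = 18.36 L·cmH2O.
× 0.098 J/(L·cmH2O) → 1.799 J.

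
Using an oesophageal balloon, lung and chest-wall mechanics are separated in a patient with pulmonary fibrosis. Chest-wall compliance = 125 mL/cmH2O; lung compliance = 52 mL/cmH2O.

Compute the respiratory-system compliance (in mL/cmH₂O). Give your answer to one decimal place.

Lung and chest wall are elastances in series: 1/Crs = 1/CL + 1/Ccw.
1/Crs = 1/52 + 1/125 = 0.02723.
Crs = 36.724 mL/cmH2O.

36.7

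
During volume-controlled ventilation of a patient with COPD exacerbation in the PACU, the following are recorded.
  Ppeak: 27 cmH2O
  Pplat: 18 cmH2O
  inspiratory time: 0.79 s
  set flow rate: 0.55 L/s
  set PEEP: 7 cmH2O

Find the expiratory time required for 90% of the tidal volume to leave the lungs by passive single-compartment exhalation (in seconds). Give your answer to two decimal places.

Vt = flow × Ti = 0.55 L/s × 0.79 s × 1000 mL/L = 434.5 mL.
R = (PIP − Pplat)/V̇ = (27 − 18) / 0.55 = 9.0/0.55 = 16.364 cmH2O·s/L.
C = Vt/(Pplat − PEEP) = 434.5 / (18 − 7) = 434.5/11.0 = 39.5 mL/cmH2O.
τ = R × C = 16.364 × 0.0395 L/cmH2O = 0.6464 s.
t = −τ·ln(1 − 0.90) = −0.6464·ln(0.1) = 1.488 s.

1.49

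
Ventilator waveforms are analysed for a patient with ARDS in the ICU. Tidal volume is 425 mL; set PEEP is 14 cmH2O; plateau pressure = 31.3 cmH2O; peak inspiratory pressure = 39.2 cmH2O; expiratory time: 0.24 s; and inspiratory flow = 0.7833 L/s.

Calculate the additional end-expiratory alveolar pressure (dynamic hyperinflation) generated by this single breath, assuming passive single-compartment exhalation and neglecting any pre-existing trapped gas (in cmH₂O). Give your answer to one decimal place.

6.6

R = (PIP − Pplat)/V̇ = (39.2 − 31.3) / 0.7833 = 7.9/0.7833 = 10.086 cmH2O·s/L.
C = Vt/(Pplat − PEEP) = 425.0 / (31.3 − 14) = 425.0/17.3 = 24.566 mL/cmH2O.
τ = R × C = 10.086 × 0.02457 L/cmH2O = 0.2478 s.
Fraction remaining = e^(−Te/τ) = e^(−0.24/0.2478) = 0.3796; trapped volume = 425.0 × 0.3796 = 161.33 mL.
Additional alveolar pressure from trapping ≈ V_trapped / C = 161.33 / 24.566 = 6.567 cmH2O.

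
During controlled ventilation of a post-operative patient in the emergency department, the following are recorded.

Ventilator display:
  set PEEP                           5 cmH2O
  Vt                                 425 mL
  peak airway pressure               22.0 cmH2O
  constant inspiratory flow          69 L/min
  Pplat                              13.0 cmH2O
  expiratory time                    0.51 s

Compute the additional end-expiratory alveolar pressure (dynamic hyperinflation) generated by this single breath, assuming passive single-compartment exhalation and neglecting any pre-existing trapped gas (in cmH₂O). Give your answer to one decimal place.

2.3

Flow: 69 L/min ÷ 60 = 1.15 L/s.
R = (PIP − Pplat)/V̇ = (22.0 − 13.0) / 1.15 = 9.0/1.15 = 7.826 cmH2O·s/L.
C = Vt/(Pplat − PEEP) = 425.0 / (13.0 − 5) = 425.0/8.0 = 53.125 mL/cmH2O.
τ = R × C = 7.826 × 0.05313 L/cmH2O = 0.4158 s.
Fraction remaining = e^(−Te/τ) = e^(−0.51/0.4158) = 0.2933; trapped volume = 425.0 × 0.2933 = 124.65 mL.
Additional alveolar pressure from trapping ≈ V_trapped / C = 124.65 / 53.125 = 2.346 cmH2O.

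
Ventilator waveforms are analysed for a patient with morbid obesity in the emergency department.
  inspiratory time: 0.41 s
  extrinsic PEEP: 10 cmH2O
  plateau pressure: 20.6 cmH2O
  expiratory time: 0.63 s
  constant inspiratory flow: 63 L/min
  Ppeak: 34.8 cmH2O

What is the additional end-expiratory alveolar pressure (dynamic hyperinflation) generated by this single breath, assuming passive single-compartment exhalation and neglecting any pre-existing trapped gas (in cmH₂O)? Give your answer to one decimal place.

Flow: 63 L/min ÷ 60 = 1.05 L/s.
Vt = flow × Ti = 1.05 L/s × 0.41 s × 1000 mL/L = 430.5 mL.
R = (PIP − Pplat)/V̇ = (34.8 − 20.6) / 1.05 = 14.2/1.05 = 13.524 cmH2O·s/L.
C = Vt/(Pplat − PEEP) = 430.5 / (20.6 − 10) = 430.5/10.6 = 40.613 mL/cmH2O.
τ = R × C = 13.524 × 0.04061 L/cmH2O = 0.5492 s.
Fraction remaining = e^(−Te/τ) = e^(−0.63/0.5492) = 0.3175; trapped volume = 430.5 × 0.3175 = 136.68 mL.
Additional alveolar pressure from trapping ≈ V_trapped / C = 136.68 / 40.613 = 3.365 cmH2O.

3.4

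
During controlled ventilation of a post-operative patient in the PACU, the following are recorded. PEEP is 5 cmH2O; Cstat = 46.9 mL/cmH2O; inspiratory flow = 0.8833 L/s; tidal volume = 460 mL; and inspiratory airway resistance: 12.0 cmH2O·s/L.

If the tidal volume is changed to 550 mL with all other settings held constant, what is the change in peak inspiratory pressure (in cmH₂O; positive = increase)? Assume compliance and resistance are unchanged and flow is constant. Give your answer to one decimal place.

1.9

PIP = Vt/C + R·V̇ + PEEP (constant-flow equation of motion).
Only the elastic term changes: ΔPIP = ΔVt / C = (550 − 460) / 46.9 = 1.919 cmH2O.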